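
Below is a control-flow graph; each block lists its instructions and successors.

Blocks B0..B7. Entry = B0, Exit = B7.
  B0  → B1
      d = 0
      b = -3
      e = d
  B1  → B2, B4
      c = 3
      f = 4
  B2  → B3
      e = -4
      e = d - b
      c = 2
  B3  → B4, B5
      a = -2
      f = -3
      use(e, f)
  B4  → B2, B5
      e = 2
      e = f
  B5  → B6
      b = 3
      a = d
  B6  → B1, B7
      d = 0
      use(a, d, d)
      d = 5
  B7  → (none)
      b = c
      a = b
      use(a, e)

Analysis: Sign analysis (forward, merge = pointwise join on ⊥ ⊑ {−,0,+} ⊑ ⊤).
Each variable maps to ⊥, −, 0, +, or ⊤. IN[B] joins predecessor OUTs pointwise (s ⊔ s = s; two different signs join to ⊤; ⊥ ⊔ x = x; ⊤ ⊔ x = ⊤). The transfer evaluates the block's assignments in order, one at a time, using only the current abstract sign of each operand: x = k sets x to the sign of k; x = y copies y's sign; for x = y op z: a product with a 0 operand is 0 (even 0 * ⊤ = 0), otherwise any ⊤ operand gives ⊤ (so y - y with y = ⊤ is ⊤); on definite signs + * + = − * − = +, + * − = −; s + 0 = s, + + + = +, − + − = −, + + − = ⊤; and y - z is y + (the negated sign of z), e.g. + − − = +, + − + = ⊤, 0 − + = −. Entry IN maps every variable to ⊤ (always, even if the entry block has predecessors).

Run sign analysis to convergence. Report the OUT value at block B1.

Answer: {a: ⊤, b: ⊤, c: +, d: ⊤, e: ⊤, f: +}

Derivation:
Converged values:
  B0:  IN=(all ⊤)  OUT={b:-, d:0, e:0; rest ⊤}
  B1:  IN=(all ⊤)  OUT={c:+, f:+; rest ⊤}
  B2:  IN={c:+; rest ⊤}  OUT={c:+; rest ⊤}
  B3:  IN={c:+; rest ⊤}  OUT={a:-, c:+, f:-; rest ⊤}
  B4:  IN={c:+; rest ⊤}  OUT={c:+; rest ⊤}
  B5:  IN={c:+; rest ⊤}  OUT={b:+, c:+; rest ⊤}
  B6:  IN={b:+, c:+; rest ⊤}  OUT={b:+, c:+, d:+; rest ⊤}
  B7:  IN={b:+, c:+, d:+; rest ⊤}  OUT={a:+, b:+, c:+, d:+; rest ⊤}

Merge at B1: IN[B1] = OUT[B0] ⊔ OUT[B6] = {a: ⊤, b: ⊤, c: ⊤, d: ⊤, e: ⊤, f: ⊤}
Applying B1's transfer function to that IN value gives OUT[B1] (row B1 above).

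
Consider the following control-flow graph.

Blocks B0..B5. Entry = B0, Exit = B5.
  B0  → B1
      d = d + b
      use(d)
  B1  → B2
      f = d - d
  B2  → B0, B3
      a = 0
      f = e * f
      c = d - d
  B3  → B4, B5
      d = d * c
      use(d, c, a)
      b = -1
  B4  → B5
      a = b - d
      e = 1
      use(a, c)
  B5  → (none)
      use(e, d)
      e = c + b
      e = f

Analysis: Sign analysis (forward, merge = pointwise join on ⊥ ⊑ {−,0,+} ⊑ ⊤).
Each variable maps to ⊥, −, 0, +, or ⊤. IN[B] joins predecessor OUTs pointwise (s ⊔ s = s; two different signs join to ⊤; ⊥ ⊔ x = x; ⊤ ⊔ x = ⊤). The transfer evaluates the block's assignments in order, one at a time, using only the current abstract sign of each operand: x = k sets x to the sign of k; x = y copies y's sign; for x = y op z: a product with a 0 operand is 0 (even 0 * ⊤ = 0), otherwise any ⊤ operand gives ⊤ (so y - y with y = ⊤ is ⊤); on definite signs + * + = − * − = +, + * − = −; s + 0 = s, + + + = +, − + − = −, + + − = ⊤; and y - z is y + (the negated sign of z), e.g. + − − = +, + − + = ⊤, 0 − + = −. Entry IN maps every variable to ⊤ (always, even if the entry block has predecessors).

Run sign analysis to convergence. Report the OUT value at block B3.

Per-block solution:
  B0:   IN=(all ⊤)   OUT=(all ⊤)
  B1:   IN=(all ⊤)   OUT=(all ⊤)
  B2:   IN=(all ⊤)   OUT={a:0; rest ⊤}
  B3:   IN={a:0; rest ⊤}   OUT={a:0, b:-; rest ⊤}
  B4:   IN={a:0, b:-; rest ⊤}   OUT={b:-, e:+; rest ⊤}
  B5:   IN={b:-; rest ⊤}   OUT={b:-; rest ⊤}

Merge at B3: IN[B3] = OUT[B2] = {a: 0, b: ⊤, c: ⊤, d: ⊤, e: ⊤, f: ⊤}
Applying B3's transfer function to that IN value gives OUT[B3] (row B3 above).

Answer: {a: 0, b: -, c: ⊤, d: ⊤, e: ⊤, f: ⊤}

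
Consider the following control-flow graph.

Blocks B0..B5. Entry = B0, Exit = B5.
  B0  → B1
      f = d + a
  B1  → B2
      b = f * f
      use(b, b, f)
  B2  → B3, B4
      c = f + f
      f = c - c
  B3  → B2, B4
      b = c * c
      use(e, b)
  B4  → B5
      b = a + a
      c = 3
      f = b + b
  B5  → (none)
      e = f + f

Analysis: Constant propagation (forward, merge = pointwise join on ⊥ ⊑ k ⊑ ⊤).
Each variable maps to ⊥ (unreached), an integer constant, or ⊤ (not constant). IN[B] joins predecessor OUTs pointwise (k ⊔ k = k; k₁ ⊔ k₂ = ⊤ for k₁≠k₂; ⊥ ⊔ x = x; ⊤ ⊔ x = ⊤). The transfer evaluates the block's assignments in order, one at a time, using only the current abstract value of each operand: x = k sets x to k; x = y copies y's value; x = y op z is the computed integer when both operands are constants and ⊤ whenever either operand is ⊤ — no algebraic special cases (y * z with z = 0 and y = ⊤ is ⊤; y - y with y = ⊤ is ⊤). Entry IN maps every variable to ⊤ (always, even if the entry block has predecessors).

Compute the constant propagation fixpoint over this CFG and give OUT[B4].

Answer: {a: ⊤, b: ⊤, c: 3, d: ⊤, e: ⊤, f: ⊤}

Trace:
Per-block solution:
  B0: | IN=(all ⊤) | OUT=(all ⊤)
  B1: | IN=(all ⊤) | OUT=(all ⊤)
  B2: | IN=(all ⊤) | OUT=(all ⊤)
  B3: | IN=(all ⊤) | OUT=(all ⊤)
  B4: | IN=(all ⊤) | OUT={c:3; rest ⊤}
  B5: | IN={c:3; rest ⊤} | OUT={c:3; rest ⊤}

Merge at B4: IN[B4] = OUT[B2] ⊔ OUT[B3] = {a: ⊤, b: ⊤, c: ⊤, d: ⊤, e: ⊤, f: ⊤}
Applying B4's transfer function to that IN value gives OUT[B4] (row B4 above).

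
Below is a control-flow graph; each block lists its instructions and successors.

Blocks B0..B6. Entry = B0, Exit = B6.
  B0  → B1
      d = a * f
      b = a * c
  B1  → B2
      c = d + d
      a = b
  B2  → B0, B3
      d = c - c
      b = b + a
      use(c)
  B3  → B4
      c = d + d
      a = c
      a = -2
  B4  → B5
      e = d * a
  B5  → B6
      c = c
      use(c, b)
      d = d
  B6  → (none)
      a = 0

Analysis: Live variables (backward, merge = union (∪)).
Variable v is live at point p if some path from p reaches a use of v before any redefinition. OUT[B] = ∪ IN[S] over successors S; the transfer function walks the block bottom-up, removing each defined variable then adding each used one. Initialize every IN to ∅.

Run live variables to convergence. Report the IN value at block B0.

Per-block solution:
  B0:   IN={a, c, f}   OUT={b, d, f}
  B1:   IN={b, d, f}   OUT={a, b, c, f}
  B2:   IN={a, b, c, f}   OUT={a, b, c, d, f}
  B3:   IN={b, d}   OUT={a, b, c, d}
  B4:   IN={a, b, c, d}   OUT={b, c, d}
  B5:   IN={b, c, d}   OUT={}
  B6:   IN={}   OUT={}

Merge at B0: OUT[B0] = IN[B1] = {b, d, f}
Applying B0's transfer function to that OUT value gives IN[B0] (row B0 above).

Answer: {a, c, f}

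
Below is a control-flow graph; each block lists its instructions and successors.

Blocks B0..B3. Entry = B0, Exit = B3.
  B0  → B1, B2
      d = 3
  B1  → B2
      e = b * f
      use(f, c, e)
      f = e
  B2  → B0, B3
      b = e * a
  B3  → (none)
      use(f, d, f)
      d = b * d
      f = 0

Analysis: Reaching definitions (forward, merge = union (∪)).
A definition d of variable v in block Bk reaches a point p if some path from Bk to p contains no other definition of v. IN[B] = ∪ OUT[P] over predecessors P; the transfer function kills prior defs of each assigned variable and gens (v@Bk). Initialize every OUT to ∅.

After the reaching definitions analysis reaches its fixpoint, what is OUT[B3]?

Converged values:
  B0:  IN={b@B2, d@B0, e@B1, f@B1}  OUT={b@B2, d@B0, e@B1, f@B1}
  B1:  IN={b@B2, d@B0, e@B1, f@B1}  OUT={b@B2, d@B0, e@B1, f@B1}
  B2:  IN={b@B2, d@B0, e@B1, f@B1}  OUT={b@B2, d@B0, e@B1, f@B1}
  B3:  IN={b@B2, d@B0, e@B1, f@B1}  OUT={b@B2, d@B3, e@B1, f@B3}

Merge at B3: IN[B3] = OUT[B2] = {b@B2, d@B0, e@B1, f@B1}
Applying B3's transfer function to that IN value gives OUT[B3] (row B3 above).

Answer: {b@B2, d@B3, e@B1, f@B3}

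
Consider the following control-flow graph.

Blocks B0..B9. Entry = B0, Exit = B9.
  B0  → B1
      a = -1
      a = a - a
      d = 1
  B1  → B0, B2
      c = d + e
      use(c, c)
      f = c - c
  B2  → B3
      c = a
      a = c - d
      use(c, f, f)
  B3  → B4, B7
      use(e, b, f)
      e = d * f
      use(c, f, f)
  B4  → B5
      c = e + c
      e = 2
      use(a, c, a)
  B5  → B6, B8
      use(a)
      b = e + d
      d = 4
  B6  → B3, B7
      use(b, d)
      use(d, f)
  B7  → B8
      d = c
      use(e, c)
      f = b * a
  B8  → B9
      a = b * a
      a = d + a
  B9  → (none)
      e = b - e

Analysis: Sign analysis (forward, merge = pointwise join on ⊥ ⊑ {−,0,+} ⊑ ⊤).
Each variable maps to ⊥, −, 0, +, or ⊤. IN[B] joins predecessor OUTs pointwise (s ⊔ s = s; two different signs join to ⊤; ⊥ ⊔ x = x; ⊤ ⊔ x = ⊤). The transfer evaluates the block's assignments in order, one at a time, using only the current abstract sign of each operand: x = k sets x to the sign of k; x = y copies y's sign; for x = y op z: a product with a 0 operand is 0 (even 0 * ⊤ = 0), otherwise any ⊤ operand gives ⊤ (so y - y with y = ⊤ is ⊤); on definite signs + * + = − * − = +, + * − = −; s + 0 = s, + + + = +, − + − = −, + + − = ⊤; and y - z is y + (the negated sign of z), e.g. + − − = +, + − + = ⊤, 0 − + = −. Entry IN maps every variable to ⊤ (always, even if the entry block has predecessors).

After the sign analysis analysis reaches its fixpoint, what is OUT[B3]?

Converged values:
  B0:   IN=(all ⊤)   OUT={d:+; rest ⊤}
  B1:   IN={d:+; rest ⊤}   OUT={d:+; rest ⊤}
  B2:   IN={d:+; rest ⊤}   OUT={d:+; rest ⊤}
  B3:   IN={d:+; rest ⊤}   OUT={d:+; rest ⊤}
  B4:   IN={d:+; rest ⊤}   OUT={d:+, e:+; rest ⊤}
  B5:   IN={d:+, e:+; rest ⊤}   OUT={b:+, d:+, e:+; rest ⊤}
  B6:   IN={b:+, d:+, e:+; rest ⊤}   OUT={b:+, d:+, e:+; rest ⊤}
  B7:   IN={d:+; rest ⊤}   OUT=(all ⊤)
  B8:   IN=(all ⊤)   OUT=(all ⊤)
  B9:   IN=(all ⊤)   OUT=(all ⊤)

Merge at B3: IN[B3] = OUT[B2] ⊔ OUT[B6] = {a: ⊤, b: ⊤, c: ⊤, d: +, e: ⊤, f: ⊤}
Applying B3's transfer function to that IN value gives OUT[B3] (row B3 above).

Answer: {a: ⊤, b: ⊤, c: ⊤, d: +, e: ⊤, f: ⊤}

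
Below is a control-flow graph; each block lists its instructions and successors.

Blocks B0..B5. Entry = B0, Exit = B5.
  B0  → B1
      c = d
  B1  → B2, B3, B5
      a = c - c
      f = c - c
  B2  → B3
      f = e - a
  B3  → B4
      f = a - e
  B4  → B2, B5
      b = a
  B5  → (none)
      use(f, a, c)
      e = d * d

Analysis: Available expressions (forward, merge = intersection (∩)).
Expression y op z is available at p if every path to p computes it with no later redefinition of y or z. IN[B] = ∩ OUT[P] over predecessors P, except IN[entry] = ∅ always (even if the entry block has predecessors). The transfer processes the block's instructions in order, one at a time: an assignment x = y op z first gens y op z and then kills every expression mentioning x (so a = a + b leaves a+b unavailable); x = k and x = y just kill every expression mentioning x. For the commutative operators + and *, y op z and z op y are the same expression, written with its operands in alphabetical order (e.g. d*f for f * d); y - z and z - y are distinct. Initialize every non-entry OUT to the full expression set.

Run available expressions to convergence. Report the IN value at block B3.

Fixpoint table:
  B0: | IN={} | OUT={}
  B1: | IN={} | OUT={c-c}
  B2: | IN={c-c} | OUT={c-c, e-a}
  B3: | IN={c-c} | OUT={a-e, c-c}
  B4: | IN={a-e, c-c} | OUT={a-e, c-c}
  B5: | IN={c-c} | OUT={c-c, d*d}

Merge at B3: IN[B3] = OUT[B1] ∩ OUT[B2] = {c-c}

Answer: {c-c}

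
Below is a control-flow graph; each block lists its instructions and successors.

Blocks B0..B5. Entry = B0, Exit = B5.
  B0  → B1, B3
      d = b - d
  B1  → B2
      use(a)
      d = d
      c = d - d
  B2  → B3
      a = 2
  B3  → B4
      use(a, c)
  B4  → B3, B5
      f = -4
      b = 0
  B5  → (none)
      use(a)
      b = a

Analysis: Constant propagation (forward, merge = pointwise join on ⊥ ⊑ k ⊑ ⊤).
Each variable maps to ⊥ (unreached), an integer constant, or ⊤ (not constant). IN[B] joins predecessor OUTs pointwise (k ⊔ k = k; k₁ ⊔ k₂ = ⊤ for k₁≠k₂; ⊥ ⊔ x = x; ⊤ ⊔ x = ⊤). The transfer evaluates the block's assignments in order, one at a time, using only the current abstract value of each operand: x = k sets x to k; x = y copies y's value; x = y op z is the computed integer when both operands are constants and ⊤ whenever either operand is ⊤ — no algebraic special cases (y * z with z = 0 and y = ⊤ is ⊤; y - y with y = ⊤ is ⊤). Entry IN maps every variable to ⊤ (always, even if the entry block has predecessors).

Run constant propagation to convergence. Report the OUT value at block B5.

Per-block solution:
  B0: | IN=(all ⊤) | OUT=(all ⊤)
  B1: | IN=(all ⊤) | OUT=(all ⊤)
  B2: | IN=(all ⊤) | OUT={a:2; rest ⊤}
  B3: | IN=(all ⊤) | OUT=(all ⊤)
  B4: | IN=(all ⊤) | OUT={b:0, f:-4; rest ⊤}
  B5: | IN={b:0, f:-4; rest ⊤} | OUT={f:-4; rest ⊤}

Merge at B5: IN[B5] = OUT[B4] = {a: ⊤, b: 0, c: ⊤, d: ⊤, e: ⊤, f: -4}
Applying B5's transfer function to that IN value gives OUT[B5] (row B5 above).

Answer: {a: ⊤, b: ⊤, c: ⊤, d: ⊤, e: ⊤, f: -4}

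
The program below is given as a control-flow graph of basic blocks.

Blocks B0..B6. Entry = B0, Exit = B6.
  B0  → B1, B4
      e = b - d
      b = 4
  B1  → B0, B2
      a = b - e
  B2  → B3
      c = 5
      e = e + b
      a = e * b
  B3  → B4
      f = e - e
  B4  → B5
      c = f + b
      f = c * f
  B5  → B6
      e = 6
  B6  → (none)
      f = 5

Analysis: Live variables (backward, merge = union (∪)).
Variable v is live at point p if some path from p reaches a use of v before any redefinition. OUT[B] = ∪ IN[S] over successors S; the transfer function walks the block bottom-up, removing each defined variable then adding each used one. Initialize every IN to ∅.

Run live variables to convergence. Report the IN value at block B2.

Answer: {b, e}

Trace:
Converged values:
  B0:  IN={b, d, f}  OUT={b, d, e, f}
  B1:  IN={b, d, e, f}  OUT={b, d, e, f}
  B2:  IN={b, e}  OUT={b, e}
  B3:  IN={b, e}  OUT={b, f}
  B4:  IN={b, f}  OUT={}
  B5:  IN={}  OUT={}
  B6:  IN={}  OUT={}

Merge at B2: OUT[B2] = IN[B3] = {b, e}
Applying B2's transfer function to that OUT value gives IN[B2] (row B2 above).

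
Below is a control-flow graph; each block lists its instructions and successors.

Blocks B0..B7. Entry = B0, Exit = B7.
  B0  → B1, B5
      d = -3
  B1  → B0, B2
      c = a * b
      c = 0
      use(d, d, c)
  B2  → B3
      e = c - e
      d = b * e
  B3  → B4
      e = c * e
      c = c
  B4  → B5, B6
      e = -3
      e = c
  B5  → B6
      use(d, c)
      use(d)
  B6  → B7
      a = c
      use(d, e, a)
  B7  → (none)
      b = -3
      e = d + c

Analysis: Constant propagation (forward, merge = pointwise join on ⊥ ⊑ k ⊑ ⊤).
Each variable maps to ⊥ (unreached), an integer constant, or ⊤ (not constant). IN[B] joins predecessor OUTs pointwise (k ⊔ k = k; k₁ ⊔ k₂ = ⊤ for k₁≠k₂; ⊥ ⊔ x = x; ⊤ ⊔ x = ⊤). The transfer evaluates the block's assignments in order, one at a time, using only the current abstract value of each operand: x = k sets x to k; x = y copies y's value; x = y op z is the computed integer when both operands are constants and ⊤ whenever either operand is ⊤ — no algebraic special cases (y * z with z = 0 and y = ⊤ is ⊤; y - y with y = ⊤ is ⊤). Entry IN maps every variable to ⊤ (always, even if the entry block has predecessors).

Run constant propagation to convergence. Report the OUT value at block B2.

Answer: {a: ⊤, b: ⊤, c: 0, d: ⊤, e: ⊤, f: ⊤}

Working:
Converged values:
  B0: | IN=(all ⊤) | OUT={d:-3; rest ⊤}
  B1: | IN={d:-3; rest ⊤} | OUT={c:0, d:-3; rest ⊤}
  B2: | IN={c:0, d:-3; rest ⊤} | OUT={c:0; rest ⊤}
  B3: | IN={c:0; rest ⊤} | OUT={c:0; rest ⊤}
  B4: | IN={c:0; rest ⊤} | OUT={c:0, e:0; rest ⊤}
  B5: | IN=(all ⊤) | OUT=(all ⊤)
  B6: | IN=(all ⊤) | OUT=(all ⊤)
  B7: | IN=(all ⊤) | OUT={b:-3; rest ⊤}

Merge at B2: IN[B2] = OUT[B1] = {a: ⊤, b: ⊤, c: 0, d: -3, e: ⊤, f: ⊤}
Applying B2's transfer function to that IN value gives OUT[B2] (row B2 above).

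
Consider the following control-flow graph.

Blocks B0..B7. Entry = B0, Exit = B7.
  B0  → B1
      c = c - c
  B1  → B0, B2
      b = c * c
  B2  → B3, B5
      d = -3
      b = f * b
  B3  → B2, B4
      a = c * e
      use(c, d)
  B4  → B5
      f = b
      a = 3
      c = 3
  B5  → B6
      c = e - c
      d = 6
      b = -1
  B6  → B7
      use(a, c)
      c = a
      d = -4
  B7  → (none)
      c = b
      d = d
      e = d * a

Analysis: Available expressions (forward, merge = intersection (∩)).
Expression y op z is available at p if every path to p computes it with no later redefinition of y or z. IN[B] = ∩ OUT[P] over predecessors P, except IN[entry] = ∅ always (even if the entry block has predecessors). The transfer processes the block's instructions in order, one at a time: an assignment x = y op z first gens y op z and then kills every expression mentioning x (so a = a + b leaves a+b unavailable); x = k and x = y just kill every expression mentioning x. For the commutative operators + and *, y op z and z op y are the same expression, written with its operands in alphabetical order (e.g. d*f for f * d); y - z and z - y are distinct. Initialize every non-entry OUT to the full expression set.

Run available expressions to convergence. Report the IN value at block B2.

Answer: {c*c}

Working:
Converged values:
  B0:  IN={}  OUT={}
  B1:  IN={}  OUT={c*c}
  B2:  IN={c*c}  OUT={c*c}
  B3:  IN={c*c}  OUT={c*c, c*e}
  B4:  IN={c*c, c*e}  OUT={}
  B5:  IN={}  OUT={}
  B6:  IN={}  OUT={}
  B7:  IN={}  OUT={a*d}

Merge at B2: IN[B2] = OUT[B1] ∩ OUT[B3] = {c*c}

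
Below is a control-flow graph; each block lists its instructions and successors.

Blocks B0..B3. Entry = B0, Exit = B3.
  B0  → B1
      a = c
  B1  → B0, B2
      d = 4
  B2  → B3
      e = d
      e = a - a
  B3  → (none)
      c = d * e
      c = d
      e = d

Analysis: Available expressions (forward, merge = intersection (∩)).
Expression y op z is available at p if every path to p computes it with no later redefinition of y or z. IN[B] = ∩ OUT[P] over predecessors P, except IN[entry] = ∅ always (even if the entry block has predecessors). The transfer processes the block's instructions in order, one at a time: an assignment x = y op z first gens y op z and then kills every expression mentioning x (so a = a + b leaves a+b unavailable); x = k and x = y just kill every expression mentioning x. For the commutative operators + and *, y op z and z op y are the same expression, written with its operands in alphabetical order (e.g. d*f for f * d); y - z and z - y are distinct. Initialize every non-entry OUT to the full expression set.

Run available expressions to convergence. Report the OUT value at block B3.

Per-block solution:
  B0:   IN={}   OUT={}
  B1:   IN={}   OUT={}
  B2:   IN={}   OUT={a-a}
  B3:   IN={a-a}   OUT={a-a}

Merge at B3: IN[B3] = OUT[B2] = {a-a}
Applying B3's transfer function to that IN value gives OUT[B3] (row B3 above).

Answer: {a-a}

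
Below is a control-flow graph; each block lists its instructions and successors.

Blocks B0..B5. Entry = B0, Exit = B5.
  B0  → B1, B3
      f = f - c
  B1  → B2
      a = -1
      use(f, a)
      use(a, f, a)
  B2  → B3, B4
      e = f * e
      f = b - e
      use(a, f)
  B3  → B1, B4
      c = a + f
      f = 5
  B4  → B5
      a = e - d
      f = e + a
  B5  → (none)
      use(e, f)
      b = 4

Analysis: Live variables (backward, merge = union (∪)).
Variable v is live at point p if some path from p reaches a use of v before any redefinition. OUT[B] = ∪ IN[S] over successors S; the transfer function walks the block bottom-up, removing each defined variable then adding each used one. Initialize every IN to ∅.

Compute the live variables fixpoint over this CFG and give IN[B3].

Fixpoint table:
  B0: | IN={a, b, c, d, e, f} | OUT={a, b, d, e, f}
  B1: | IN={b, d, e, f} | OUT={a, b, d, e, f}
  B2: | IN={a, b, d, e, f} | OUT={a, b, d, e, f}
  B3: | IN={a, b, d, e, f} | OUT={b, d, e, f}
  B4: | IN={d, e} | OUT={e, f}
  B5: | IN={e, f} | OUT={}

Merge at B3: OUT[B3] = IN[B1] ⊔ IN[B4] = {b, d, e, f}
Applying B3's transfer function to that OUT value gives IN[B3] (row B3 above).

Answer: {a, b, d, e, f}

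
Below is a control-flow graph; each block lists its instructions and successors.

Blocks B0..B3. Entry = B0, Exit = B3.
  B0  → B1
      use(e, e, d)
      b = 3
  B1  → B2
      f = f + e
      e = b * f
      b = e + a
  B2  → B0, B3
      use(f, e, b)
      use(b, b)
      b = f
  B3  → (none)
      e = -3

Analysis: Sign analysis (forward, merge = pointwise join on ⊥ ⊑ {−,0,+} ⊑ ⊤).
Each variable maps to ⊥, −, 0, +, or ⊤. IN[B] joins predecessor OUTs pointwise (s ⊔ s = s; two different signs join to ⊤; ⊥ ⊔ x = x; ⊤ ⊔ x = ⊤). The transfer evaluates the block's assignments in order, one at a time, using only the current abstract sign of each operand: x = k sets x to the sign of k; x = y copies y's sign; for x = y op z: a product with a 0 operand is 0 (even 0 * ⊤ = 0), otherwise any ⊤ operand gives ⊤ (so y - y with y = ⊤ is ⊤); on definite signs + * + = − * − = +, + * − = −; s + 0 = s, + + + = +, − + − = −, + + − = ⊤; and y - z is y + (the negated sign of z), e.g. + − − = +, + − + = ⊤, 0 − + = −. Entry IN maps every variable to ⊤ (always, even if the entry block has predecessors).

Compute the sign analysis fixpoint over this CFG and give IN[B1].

Answer: {a: ⊤, b: +, c: ⊤, d: ⊤, e: ⊤, f: ⊤}

Derivation:
Per-block solution:
  B0:  IN=(all ⊤)  OUT={b:+; rest ⊤}
  B1:  IN={b:+; rest ⊤}  OUT=(all ⊤)
  B2:  IN=(all ⊤)  OUT=(all ⊤)
  B3:  IN=(all ⊤)  OUT={e:-; rest ⊤}

Merge at B1: IN[B1] = OUT[B0] = {a: ⊤, b: +, c: ⊤, d: ⊤, e: ⊤, f: ⊤}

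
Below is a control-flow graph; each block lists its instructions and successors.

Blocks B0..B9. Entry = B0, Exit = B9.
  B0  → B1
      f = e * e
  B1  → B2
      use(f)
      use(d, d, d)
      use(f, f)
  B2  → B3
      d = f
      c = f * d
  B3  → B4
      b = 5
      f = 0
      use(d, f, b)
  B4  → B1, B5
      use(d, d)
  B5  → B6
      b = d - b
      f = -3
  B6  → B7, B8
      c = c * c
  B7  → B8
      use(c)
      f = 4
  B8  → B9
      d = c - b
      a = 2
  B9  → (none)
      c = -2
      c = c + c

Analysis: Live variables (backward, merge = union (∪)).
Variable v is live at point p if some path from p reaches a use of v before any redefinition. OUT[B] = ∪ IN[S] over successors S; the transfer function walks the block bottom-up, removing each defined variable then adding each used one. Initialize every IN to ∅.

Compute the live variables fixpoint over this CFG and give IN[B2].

Converged values:
  B0:   IN={d, e}   OUT={d, f}
  B1:   IN={d, f}   OUT={f}
  B2:   IN={f}   OUT={c, d}
  B3:   IN={c, d}   OUT={b, c, d, f}
  B4:   IN={b, c, d, f}   OUT={b, c, d, f}
  B5:   IN={b, c, d}   OUT={b, c}
  B6:   IN={b, c}   OUT={b, c}
  B7:   IN={b, c}   OUT={b, c}
  B8:   IN={b, c}   OUT={}
  B9:   IN={}   OUT={}

Merge at B2: OUT[B2] = IN[B3] = {c, d}
Applying B2's transfer function to that OUT value gives IN[B2] (row B2 above).

Answer: {f}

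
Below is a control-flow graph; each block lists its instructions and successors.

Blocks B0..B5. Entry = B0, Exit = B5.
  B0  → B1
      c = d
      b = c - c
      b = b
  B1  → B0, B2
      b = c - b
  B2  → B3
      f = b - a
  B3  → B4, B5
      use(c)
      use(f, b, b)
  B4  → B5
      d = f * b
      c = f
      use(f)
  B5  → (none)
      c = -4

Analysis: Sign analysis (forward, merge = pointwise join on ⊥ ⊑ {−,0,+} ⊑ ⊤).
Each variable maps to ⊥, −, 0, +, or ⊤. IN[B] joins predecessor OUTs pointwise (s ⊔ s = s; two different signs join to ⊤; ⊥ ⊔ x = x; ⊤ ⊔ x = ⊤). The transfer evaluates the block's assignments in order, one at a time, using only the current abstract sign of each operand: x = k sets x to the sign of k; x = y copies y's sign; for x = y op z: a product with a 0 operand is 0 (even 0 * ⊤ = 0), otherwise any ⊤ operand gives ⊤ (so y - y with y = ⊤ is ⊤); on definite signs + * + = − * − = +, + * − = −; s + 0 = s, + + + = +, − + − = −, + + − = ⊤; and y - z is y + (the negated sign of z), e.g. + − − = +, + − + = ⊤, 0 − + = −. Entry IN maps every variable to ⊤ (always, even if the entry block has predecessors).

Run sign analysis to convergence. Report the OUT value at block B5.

Per-block solution:
  B0:  IN=(all ⊤)  OUT=(all ⊤)
  B1:  IN=(all ⊤)  OUT=(all ⊤)
  B2:  IN=(all ⊤)  OUT=(all ⊤)
  B3:  IN=(all ⊤)  OUT=(all ⊤)
  B4:  IN=(all ⊤)  OUT=(all ⊤)
  B5:  IN=(all ⊤)  OUT={c:-; rest ⊤}

Merge at B5: IN[B5] = OUT[B3] ⊔ OUT[B4] = {a: ⊤, b: ⊤, c: ⊤, d: ⊤, e: ⊤, f: ⊤}
Applying B5's transfer function to that IN value gives OUT[B5] (row B5 above).

Answer: {a: ⊤, b: ⊤, c: -, d: ⊤, e: ⊤, f: ⊤}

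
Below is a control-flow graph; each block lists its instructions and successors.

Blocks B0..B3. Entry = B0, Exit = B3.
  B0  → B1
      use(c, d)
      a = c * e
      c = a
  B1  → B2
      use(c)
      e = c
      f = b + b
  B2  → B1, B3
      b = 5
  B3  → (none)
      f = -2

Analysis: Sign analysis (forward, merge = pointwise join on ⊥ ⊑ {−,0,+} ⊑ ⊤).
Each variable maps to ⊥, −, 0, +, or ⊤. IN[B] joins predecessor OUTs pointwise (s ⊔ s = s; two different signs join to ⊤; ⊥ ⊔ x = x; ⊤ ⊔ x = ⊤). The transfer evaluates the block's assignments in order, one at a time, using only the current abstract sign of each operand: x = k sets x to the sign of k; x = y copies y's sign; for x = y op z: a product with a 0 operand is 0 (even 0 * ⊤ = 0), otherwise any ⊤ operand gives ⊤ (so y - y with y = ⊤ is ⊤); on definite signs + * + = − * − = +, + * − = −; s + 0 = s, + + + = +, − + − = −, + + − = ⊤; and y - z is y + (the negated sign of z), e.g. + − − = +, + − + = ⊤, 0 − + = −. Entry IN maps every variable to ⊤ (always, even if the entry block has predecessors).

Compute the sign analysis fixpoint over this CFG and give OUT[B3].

Fixpoint table:
  B0:   IN=(all ⊤)   OUT=(all ⊤)
  B1:   IN=(all ⊤)   OUT=(all ⊤)
  B2:   IN=(all ⊤)   OUT={b:+; rest ⊤}
  B3:   IN={b:+; rest ⊤}   OUT={b:+, f:-; rest ⊤}

Merge at B3: IN[B3] = OUT[B2] = {a: ⊤, b: +, c: ⊤, d: ⊤, e: ⊤, f: ⊤}
Applying B3's transfer function to that IN value gives OUT[B3] (row B3 above).

Answer: {a: ⊤, b: +, c: ⊤, d: ⊤, e: ⊤, f: -}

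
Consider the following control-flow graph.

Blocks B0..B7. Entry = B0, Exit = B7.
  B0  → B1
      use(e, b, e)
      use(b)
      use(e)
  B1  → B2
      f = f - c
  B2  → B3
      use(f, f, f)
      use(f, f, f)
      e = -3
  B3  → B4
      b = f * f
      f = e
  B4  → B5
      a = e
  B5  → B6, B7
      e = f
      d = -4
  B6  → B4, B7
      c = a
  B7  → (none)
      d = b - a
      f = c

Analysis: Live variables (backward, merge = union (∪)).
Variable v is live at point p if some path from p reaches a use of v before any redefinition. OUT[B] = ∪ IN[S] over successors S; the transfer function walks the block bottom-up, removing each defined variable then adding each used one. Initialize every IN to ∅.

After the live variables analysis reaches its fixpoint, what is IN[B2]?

Per-block solution:
  B0:  IN={b, c, e, f}  OUT={c, f}
  B1:  IN={c, f}  OUT={c, f}
  B2:  IN={c, f}  OUT={c, e, f}
  B3:  IN={c, e, f}  OUT={b, c, e, f}
  B4:  IN={b, c, e, f}  OUT={a, b, c, f}
  B5:  IN={a, b, c, f}  OUT={a, b, c, e, f}
  B6:  IN={a, b, e, f}  OUT={a, b, c, e, f}
  B7:  IN={a, b, c}  OUT={}

Merge at B2: OUT[B2] = IN[B3] = {c, e, f}
Applying B2's transfer function to that OUT value gives IN[B2] (row B2 above).

Answer: {c, f}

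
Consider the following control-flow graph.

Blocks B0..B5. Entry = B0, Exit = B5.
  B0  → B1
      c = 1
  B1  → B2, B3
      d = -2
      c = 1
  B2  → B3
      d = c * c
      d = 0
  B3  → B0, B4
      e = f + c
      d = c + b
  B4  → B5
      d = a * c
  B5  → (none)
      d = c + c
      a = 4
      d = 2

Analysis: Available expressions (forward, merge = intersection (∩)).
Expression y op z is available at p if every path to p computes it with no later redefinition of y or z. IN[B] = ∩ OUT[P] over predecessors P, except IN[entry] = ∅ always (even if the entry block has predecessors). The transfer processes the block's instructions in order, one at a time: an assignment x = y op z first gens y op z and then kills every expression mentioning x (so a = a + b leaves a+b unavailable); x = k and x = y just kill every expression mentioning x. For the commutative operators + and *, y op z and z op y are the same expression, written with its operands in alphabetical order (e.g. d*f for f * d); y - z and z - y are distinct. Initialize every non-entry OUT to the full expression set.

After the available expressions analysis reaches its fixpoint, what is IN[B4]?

Fixpoint table:
  B0: | IN={} | OUT={}
  B1: | IN={} | OUT={}
  B2: | IN={} | OUT={c*c}
  B3: | IN={} | OUT={b+c, c+f}
  B4: | IN={b+c, c+f} | OUT={a*c, b+c, c+f}
  B5: | IN={a*c, b+c, c+f} | OUT={b+c, c+c, c+f}

Merge at B4: IN[B4] = OUT[B3] = {b+c, c+f}

Answer: {b+c, c+f}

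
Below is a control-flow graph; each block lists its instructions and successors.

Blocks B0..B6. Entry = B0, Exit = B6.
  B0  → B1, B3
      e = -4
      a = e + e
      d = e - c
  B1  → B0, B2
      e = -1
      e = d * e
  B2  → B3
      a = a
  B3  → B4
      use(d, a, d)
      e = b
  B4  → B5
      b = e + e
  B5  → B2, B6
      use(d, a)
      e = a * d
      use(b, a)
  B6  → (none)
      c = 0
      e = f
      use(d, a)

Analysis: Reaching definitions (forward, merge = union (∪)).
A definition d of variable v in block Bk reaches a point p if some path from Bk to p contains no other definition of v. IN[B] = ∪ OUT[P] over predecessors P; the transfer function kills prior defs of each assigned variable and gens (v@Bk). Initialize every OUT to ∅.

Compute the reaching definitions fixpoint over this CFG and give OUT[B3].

Answer: {a@B0, a@B2, b@B4, d@B0, e@B3}

Trace:
Fixpoint table:
  B0:  IN={a@B0, d@B0, e@B1}  OUT={a@B0, d@B0, e@B0}
  B1:  IN={a@B0, d@B0, e@B0}  OUT={a@B0, d@B0, e@B1}
  B2:  IN={a@B0, a@B2, b@B4, d@B0, e@B1, e@B5}  OUT={a@B2, b@B4, d@B0, e@B1, e@B5}
  B3:  IN={a@B0, a@B2, b@B4, d@B0, e@B0, e@B1, e@B5}  OUT={a@B0, a@B2, b@B4, d@B0, e@B3}
  B4:  IN={a@B0, a@B2, b@B4, d@B0, e@B3}  OUT={a@B0, a@B2, b@B4, d@B0, e@B3}
  B5:  IN={a@B0, a@B2, b@B4, d@B0, e@B3}  OUT={a@B0, a@B2, b@B4, d@B0, e@B5}
  B6:  IN={a@B0, a@B2, b@B4, d@B0, e@B5}  OUT={a@B0, a@B2, b@B4, c@B6, d@B0, e@B6}

Merge at B3: IN[B3] = OUT[B0] ⊔ OUT[B2] = {a@B0, a@B2, b@B4, d@B0, e@B0, e@B1, e@B5}
Applying B3's transfer function to that IN value gives OUT[B3] (row B3 above).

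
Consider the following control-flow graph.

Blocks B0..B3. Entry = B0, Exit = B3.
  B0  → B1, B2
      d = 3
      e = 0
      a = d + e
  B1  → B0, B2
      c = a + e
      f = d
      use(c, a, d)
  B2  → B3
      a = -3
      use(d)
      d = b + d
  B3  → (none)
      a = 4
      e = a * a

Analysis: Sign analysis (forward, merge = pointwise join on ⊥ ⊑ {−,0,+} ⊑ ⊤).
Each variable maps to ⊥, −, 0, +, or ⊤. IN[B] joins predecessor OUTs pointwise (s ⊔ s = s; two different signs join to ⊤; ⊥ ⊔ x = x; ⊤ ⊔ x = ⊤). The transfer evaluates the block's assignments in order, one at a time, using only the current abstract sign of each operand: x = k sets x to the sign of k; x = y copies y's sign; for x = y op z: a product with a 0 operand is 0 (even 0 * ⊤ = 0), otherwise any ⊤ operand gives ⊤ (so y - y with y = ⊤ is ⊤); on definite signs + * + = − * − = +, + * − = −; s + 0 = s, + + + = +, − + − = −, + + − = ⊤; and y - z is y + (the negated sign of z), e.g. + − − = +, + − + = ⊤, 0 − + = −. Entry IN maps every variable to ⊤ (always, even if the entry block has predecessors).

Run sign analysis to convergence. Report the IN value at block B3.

Converged values:
  B0: | IN=(all ⊤) | OUT={a:+, d:+, e:0; rest ⊤}
  B1: | IN={a:+, d:+, e:0; rest ⊤} | OUT={a:+, c:+, d:+, e:0, f:+; rest ⊤}
  B2: | IN={a:+, d:+, e:0; rest ⊤} | OUT={a:-, e:0; rest ⊤}
  B3: | IN={a:-, e:0; rest ⊤} | OUT={a:+, e:+; rest ⊤}

Merge at B3: IN[B3] = OUT[B2] = {a: -, b: ⊤, c: ⊤, d: ⊤, e: 0, f: ⊤}

Answer: {a: -, b: ⊤, c: ⊤, d: ⊤, e: 0, f: ⊤}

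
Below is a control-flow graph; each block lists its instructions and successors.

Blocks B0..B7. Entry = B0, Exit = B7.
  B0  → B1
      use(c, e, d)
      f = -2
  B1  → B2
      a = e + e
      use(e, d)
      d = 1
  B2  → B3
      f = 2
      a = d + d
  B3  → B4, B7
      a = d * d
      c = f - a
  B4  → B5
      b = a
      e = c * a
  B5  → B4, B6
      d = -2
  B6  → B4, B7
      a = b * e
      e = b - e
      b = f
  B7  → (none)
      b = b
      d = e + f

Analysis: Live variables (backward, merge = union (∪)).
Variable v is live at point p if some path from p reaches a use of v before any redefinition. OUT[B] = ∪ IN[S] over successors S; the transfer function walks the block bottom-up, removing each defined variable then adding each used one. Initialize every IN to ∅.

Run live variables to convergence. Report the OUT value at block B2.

Answer: {b, d, e, f}

Derivation:
Converged values:
  B0: | IN={b, c, d, e} | OUT={b, d, e}
  B1: | IN={b, d, e} | OUT={b, d, e}
  B2: | IN={b, d, e} | OUT={b, d, e, f}
  B3: | IN={b, d, e, f} | OUT={a, b, c, e, f}
  B4: | IN={a, c, f} | OUT={a, b, c, e, f}
  B5: | IN={a, b, c, e, f} | OUT={a, b, c, e, f}
  B6: | IN={b, c, e, f} | OUT={a, b, c, e, f}
  B7: | IN={b, e, f} | OUT={}

Merge at B2: OUT[B2] = IN[B3] = {b, d, e, f}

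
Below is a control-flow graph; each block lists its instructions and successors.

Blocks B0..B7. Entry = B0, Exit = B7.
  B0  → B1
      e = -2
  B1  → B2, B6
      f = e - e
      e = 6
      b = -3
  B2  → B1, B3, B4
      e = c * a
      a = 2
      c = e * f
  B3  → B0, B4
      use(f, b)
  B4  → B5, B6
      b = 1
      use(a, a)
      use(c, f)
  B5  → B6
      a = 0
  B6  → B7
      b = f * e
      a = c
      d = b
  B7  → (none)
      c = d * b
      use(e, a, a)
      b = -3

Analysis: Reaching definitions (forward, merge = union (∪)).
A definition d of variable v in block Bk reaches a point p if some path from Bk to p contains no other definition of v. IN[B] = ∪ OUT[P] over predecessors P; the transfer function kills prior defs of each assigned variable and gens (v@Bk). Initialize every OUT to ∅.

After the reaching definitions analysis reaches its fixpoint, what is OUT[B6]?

Converged values:
  B0: | IN={a@B2, b@B1, c@B2, e@B2, f@B1} | OUT={a@B2, b@B1, c@B2, e@B0, f@B1}
  B1: | IN={a@B2, b@B1, c@B2, e@B0, e@B2, f@B1} | OUT={a@B2, b@B1, c@B2, e@B1, f@B1}
  B2: | IN={a@B2, b@B1, c@B2, e@B1, f@B1} | OUT={a@B2, b@B1, c@B2, e@B2, f@B1}
  B3: | IN={a@B2, b@B1, c@B2, e@B2, f@B1} | OUT={a@B2, b@B1, c@B2, e@B2, f@B1}
  B4: | IN={a@B2, b@B1, c@B2, e@B2, f@B1} | OUT={a@B2, b@B4, c@B2, e@B2, f@B1}
  B5: | IN={a@B2, b@B4, c@B2, e@B2, f@B1} | OUT={a@B5, b@B4, c@B2, e@B2, f@B1}
  B6: | IN={a@B2, a@B5, b@B1, b@B4, c@B2, e@B1, e@B2, f@B1} | OUT={a@B6, b@B6, c@B2, d@B6, e@B1, e@B2, f@B1}
  B7: | IN={a@B6, b@B6, c@B2, d@B6, e@B1, e@B2, f@B1} | OUT={a@B6, b@B7, c@B7, d@B6, e@B1, e@B2, f@B1}

Merge at B6: IN[B6] = OUT[B1] ⊔ OUT[B4] ⊔ OUT[B5] = {a@B2, a@B5, b@B1, b@B4, c@B2, e@B1, e@B2, f@B1}
Applying B6's transfer function to that IN value gives OUT[B6] (row B6 above).

Answer: {a@B6, b@B6, c@B2, d@B6, e@B1, e@B2, f@B1}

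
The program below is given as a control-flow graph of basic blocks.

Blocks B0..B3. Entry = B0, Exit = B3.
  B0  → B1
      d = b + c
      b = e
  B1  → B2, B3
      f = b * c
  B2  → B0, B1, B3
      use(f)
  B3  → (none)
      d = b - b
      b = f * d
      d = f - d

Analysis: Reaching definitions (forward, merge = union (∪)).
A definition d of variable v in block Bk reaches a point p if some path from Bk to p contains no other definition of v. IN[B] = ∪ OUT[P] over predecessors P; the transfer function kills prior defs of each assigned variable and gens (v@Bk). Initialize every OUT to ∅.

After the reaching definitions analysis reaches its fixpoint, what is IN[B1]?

Answer: {b@B0, d@B0, f@B1}

Derivation:
Fixpoint table:
  B0: | IN={b@B0, d@B0, f@B1} | OUT={b@B0, d@B0, f@B1}
  B1: | IN={b@B0, d@B0, f@B1} | OUT={b@B0, d@B0, f@B1}
  B2: | IN={b@B0, d@B0, f@B1} | OUT={b@B0, d@B0, f@B1}
  B3: | IN={b@B0, d@B0, f@B1} | OUT={b@B3, d@B3, f@B1}

Merge at B1: IN[B1] = OUT[B0] ⊔ OUT[B2] = {b@B0, d@B0, f@B1}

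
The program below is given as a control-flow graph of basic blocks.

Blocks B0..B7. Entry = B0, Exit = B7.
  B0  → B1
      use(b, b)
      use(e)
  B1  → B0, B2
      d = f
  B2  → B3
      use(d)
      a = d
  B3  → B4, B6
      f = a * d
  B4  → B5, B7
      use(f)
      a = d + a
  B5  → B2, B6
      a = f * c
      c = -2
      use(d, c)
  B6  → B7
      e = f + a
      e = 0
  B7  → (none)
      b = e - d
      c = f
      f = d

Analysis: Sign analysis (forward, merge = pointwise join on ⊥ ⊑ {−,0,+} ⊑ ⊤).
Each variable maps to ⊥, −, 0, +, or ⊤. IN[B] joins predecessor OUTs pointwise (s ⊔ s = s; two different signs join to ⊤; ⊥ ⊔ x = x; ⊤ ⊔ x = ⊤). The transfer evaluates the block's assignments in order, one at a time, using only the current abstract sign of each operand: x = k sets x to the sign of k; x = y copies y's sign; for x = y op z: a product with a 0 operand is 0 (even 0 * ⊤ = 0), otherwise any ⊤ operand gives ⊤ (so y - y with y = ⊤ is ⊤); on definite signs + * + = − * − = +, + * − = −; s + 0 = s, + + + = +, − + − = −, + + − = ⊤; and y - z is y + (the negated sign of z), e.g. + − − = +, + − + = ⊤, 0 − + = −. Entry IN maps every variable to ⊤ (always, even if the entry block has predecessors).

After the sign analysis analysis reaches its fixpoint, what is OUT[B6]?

Answer: {a: ⊤, b: ⊤, c: ⊤, d: ⊤, e: 0, f: ⊤}

Derivation:
Fixpoint table:
  B0:  IN=(all ⊤)  OUT=(all ⊤)
  B1:  IN=(all ⊤)  OUT=(all ⊤)
  B2:  IN=(all ⊤)  OUT=(all ⊤)
  B3:  IN=(all ⊤)  OUT=(all ⊤)
  B4:  IN=(all ⊤)  OUT=(all ⊤)
  B5:  IN=(all ⊤)  OUT={c:-; rest ⊤}
  B6:  IN=(all ⊤)  OUT={e:0; rest ⊤}
  B7:  IN=(all ⊤)  OUT=(all ⊤)

Merge at B6: IN[B6] = OUT[B3] ⊔ OUT[B5] = {a: ⊤, b: ⊤, c: ⊤, d: ⊤, e: ⊤, f: ⊤}
Applying B6's transfer function to that IN value gives OUT[B6] (row B6 above).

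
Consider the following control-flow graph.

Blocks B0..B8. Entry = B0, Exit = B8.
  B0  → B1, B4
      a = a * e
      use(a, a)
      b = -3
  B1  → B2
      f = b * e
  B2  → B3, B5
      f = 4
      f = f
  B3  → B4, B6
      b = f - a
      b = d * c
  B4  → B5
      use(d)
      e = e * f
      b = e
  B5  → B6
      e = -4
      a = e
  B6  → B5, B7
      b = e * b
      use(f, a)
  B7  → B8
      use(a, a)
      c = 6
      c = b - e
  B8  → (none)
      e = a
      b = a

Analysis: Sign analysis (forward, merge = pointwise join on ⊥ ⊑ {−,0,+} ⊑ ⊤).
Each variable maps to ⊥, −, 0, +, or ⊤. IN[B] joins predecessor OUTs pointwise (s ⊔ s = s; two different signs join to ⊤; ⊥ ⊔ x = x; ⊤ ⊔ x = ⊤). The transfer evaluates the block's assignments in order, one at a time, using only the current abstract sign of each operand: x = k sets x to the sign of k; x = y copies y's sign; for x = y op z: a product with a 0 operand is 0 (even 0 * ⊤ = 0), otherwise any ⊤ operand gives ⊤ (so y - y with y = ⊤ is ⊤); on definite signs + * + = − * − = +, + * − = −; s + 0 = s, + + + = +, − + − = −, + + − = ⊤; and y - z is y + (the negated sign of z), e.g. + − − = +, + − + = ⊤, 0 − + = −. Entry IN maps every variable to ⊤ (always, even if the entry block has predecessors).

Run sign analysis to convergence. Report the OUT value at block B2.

Per-block solution:
  B0:   IN=(all ⊤)   OUT={b:-; rest ⊤}
  B1:   IN={b:-; rest ⊤}   OUT={b:-; rest ⊤}
  B2:   IN={b:-; rest ⊤}   OUT={b:-, f:+; rest ⊤}
  B3:   IN={b:-, f:+; rest ⊤}   OUT={f:+; rest ⊤}
  B4:   IN=(all ⊤)   OUT=(all ⊤)
  B5:   IN=(all ⊤)   OUT={a:-, e:-; rest ⊤}
  B6:   IN=(all ⊤)   OUT=(all ⊤)
  B7:   IN=(all ⊤)   OUT=(all ⊤)
  B8:   IN=(all ⊤)   OUT=(all ⊤)

Merge at B2: IN[B2] = OUT[B1] = {a: ⊤, b: -, c: ⊤, d: ⊤, e: ⊤, f: ⊤}
Applying B2's transfer function to that IN value gives OUT[B2] (row B2 above).

Answer: {a: ⊤, b: -, c: ⊤, d: ⊤, e: ⊤, f: +}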